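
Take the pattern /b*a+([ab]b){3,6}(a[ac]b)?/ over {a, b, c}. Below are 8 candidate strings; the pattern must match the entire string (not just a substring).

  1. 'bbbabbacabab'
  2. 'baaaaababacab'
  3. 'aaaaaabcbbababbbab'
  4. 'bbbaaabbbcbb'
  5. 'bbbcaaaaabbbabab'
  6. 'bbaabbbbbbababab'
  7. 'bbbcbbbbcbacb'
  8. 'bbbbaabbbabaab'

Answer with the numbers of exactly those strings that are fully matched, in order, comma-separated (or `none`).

1 → no match
2 → no match
3 → no match
4 → no match
5 → no match
6 → match
7 → no match
8 → match

6, 8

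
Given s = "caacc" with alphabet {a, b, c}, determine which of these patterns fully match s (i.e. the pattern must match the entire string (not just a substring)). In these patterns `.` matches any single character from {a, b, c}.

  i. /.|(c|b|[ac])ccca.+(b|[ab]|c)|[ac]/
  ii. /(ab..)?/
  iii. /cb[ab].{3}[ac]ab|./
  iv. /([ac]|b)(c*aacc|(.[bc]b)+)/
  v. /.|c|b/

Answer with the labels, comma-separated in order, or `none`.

iv

i → no match
ii → no match
iii → no match
iv → match
v → no match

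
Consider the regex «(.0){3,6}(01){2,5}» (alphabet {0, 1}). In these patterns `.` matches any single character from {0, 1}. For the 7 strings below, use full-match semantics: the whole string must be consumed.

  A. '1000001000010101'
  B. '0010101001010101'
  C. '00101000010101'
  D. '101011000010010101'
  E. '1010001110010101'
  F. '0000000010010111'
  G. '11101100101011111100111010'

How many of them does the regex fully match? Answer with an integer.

3

A → match
B → match
C → match
D → no match
E → no match
F → no match — must end with '01'
G → no match — must end with '01'
Total matched: 3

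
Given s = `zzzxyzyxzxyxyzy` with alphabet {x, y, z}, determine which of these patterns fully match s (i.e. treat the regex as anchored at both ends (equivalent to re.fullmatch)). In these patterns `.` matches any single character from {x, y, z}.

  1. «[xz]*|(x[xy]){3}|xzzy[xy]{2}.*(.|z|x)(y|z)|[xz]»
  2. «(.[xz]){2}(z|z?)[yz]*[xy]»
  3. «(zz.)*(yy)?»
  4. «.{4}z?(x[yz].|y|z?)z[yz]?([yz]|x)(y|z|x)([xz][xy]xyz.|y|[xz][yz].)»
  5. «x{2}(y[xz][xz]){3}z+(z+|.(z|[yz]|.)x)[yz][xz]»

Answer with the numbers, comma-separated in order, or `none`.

1 → no match
2 → no match
3 → no match
4 → match
5 → no match — must start with `x`

4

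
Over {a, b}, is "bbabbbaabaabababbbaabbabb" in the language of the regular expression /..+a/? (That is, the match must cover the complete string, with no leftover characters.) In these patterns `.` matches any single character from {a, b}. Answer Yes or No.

No

Every match must end with "a", but "bbabbbaabaabababbbaabbabb" does not.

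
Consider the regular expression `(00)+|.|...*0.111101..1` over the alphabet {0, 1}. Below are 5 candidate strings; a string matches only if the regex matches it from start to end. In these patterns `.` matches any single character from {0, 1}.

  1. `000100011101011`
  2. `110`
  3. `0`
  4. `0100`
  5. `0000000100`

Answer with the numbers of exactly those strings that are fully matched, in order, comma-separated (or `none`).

1 → no match
2 → no match
3 → match
4 → no match
5 → no match

3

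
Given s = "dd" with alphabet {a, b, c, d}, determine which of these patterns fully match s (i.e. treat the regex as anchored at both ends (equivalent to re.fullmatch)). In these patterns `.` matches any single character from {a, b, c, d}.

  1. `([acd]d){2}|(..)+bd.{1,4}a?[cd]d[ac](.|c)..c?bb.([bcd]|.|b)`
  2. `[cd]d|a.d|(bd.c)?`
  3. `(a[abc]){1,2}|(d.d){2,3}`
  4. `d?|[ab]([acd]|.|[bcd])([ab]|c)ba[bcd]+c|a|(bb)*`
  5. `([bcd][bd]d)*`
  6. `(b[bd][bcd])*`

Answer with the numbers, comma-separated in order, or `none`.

1 → no match
2 → match
3 → no match
4 → no match
5 → no match
6 → no match

2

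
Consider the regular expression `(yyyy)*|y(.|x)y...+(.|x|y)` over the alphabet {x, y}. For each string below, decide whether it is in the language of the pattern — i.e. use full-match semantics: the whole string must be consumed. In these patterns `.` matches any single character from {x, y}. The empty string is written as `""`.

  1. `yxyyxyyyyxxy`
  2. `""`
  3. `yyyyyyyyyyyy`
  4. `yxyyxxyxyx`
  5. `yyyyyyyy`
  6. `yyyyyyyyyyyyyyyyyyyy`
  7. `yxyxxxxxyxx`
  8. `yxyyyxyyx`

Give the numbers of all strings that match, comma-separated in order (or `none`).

1, 2, 3, 4, 5, 6, 7, 8

1. `yxyyxyyyyxxy` → match
2. `""` → match
3. `yyyyyyyyyyyy` → match
4. `yxyyxxyxyx` → match
5. `yyyyyyyy` → match
6 → match
7. `yxyxxxxxyxx` → match
8. `yxyyyxyyx` → match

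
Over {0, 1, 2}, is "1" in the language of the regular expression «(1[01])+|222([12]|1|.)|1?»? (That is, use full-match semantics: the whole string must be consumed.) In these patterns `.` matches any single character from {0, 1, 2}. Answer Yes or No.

Yes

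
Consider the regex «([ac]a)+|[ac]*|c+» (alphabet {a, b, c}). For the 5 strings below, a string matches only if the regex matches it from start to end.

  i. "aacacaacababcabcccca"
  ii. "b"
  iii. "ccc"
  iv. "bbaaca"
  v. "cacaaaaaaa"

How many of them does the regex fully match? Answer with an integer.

i → no match
ii. "b" → no match
iii. "ccc" → match
iv. "bbaaca" → no match
v. "cacaaaaaaa" → match
Total matched: 2

2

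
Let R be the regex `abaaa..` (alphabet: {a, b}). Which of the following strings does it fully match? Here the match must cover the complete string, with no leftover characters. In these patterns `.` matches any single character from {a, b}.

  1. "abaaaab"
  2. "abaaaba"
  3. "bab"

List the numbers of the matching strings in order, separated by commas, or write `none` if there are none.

1 → match
2 → match
3 → no match — must start with "abaaa"

1, 2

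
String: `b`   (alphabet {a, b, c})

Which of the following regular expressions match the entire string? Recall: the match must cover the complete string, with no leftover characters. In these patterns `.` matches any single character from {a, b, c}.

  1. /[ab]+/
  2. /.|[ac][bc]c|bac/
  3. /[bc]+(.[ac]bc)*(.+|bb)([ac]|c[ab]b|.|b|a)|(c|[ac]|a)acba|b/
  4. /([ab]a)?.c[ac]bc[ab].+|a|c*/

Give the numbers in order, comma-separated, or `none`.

1 → match
2 → match
3 → match
4 → no match

1, 2, 3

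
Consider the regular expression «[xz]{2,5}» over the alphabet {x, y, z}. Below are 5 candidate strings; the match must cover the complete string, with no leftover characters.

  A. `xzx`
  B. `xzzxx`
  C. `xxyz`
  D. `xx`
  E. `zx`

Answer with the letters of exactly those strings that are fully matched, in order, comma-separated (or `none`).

A, B, D, E

A → match
B → match
C → no match
D → match
E → match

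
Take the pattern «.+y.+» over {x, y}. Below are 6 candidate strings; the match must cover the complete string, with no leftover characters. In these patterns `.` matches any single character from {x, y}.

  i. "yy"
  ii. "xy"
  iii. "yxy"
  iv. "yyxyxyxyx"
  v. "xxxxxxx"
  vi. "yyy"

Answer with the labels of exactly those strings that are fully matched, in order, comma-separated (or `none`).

iv, vi

i. "yy" → no match
ii. "xy" → no match
iii. "yxy" → no match
iv. "yyxyxyxyx" → match
v. "xxxxxxx" → no match
vi. "yyy" → match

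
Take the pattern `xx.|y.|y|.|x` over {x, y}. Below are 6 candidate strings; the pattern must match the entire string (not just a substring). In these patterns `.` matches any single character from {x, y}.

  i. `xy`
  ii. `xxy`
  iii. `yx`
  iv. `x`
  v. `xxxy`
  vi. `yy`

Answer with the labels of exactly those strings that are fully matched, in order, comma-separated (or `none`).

ii, iii, iv, vi

i → no match
ii → match
iii → match
iv → match
v → no match
vi → match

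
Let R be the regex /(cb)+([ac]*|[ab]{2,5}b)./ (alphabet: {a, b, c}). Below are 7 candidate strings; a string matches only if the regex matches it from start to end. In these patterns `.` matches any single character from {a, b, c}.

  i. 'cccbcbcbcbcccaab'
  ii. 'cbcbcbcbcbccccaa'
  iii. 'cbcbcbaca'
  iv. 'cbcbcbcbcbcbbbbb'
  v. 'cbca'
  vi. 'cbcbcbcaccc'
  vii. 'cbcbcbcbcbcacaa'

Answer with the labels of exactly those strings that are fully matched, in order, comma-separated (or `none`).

ii, iii, iv, v, vi, vii

i → no match — must start with 'cb'
ii → match
iii → match
iv → match
v → match
vi → match
vii → match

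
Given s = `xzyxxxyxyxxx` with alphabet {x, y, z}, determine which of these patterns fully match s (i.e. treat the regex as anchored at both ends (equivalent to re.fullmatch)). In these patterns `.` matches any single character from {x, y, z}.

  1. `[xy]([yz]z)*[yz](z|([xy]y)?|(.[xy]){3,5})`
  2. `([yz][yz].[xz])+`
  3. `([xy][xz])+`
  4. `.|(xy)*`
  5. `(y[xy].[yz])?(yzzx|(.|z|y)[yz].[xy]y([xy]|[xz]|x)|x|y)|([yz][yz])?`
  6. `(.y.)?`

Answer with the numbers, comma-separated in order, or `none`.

1 → match
2 → no match
3 → match
4 → no match
5 → no match
6 → no match

1, 3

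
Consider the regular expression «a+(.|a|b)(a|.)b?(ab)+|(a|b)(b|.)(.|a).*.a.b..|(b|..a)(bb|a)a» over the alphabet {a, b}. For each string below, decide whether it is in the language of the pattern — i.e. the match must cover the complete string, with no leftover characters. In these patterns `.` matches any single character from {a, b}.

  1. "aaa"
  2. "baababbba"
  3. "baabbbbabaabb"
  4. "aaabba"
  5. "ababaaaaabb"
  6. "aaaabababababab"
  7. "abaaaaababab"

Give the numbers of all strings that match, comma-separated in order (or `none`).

2, 4, 6

1 → no match
2 → match
3 → no match
4 → match
5 → no match
6 → match
7 → no match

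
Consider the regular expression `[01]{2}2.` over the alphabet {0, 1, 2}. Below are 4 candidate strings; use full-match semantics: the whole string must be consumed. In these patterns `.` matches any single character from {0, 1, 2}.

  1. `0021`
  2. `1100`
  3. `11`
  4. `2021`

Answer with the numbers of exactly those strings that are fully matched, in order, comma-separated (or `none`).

1 → match
2 → no match
3 → no match
4 → no match

1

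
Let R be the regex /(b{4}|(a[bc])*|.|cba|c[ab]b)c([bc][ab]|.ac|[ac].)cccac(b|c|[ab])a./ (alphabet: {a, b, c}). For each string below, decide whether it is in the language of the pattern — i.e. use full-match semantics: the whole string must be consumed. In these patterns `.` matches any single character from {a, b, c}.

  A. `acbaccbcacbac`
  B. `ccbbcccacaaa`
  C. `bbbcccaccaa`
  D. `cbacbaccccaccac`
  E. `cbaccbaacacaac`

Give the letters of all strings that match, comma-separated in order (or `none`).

B, D

A → no match
B → match
C → no match
D → match
E → no match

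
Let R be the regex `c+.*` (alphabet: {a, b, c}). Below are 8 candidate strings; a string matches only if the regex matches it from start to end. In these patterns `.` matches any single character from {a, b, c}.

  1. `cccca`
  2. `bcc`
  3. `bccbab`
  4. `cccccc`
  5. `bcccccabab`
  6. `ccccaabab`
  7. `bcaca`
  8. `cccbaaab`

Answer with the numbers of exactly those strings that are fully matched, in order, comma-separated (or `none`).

1, 4, 6, 8

1. `cccca` → match
2. `bcc` → no match — must start with `c`
3. `bccbab` → no match — must start with `c`
4. `cccccc` → match
5. `bcccccabab` → no match — must start with `c`
6. `ccccaabab` → match
7. `bcaca` → no match — must start with `c`
8. `cccbaaab` → match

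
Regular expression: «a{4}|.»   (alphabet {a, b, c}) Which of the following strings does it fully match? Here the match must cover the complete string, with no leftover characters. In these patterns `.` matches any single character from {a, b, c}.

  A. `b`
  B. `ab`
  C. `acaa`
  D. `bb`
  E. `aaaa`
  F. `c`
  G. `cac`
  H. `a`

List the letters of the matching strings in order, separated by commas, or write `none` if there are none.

A, E, F, H

A. `b` → match
B. `ab` → no match
C. `acaa` → no match
D. `bb` → no match
E. `aaaa` → match
F. `c` → match
G. `cac` → no match
H. `a` → match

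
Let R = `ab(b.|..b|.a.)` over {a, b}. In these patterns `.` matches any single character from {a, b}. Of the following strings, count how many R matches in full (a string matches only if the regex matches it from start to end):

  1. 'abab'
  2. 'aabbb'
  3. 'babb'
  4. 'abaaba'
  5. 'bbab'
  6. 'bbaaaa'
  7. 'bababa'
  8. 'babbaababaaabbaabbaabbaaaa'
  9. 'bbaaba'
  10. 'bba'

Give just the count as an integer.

0

1. 'abab' → no match
2. 'aabbb' → no match — must start with 'ab'
3. 'babb' → no match — must start with 'ab'
4. 'abaaba' → no match
5. 'bbab' → no match — must start with 'ab'
6. 'bbaaaa' → no match — must start with 'ab'
7. 'bababa' → no match — must start with 'ab'
8 → no match — must start with 'ab'
9. 'bbaaba' → no match — must start with 'ab'
10. 'bba' → no match — must start with 'ab'
Total matched: 0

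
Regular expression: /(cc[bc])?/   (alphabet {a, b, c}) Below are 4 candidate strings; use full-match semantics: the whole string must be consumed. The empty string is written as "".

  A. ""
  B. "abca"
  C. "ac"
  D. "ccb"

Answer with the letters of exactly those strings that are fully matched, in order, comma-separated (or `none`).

A, D

A. "" → match
B. "abca" → no match
C. "ac" → no match
D. "ccb" → match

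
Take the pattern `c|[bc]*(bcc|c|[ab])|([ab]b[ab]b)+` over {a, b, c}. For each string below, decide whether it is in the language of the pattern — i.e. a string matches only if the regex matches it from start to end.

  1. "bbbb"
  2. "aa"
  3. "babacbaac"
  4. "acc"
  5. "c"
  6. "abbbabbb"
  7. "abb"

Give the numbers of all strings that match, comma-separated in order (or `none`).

1 → match
2 → no match
3 → no match
4 → no match
5 → match
6 → match
7 → no match

1, 5, 6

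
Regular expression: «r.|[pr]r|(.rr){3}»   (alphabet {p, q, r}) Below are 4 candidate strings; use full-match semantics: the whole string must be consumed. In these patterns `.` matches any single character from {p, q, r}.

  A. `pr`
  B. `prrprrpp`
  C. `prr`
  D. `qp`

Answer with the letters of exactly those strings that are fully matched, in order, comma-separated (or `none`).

A. `pr` → match
B. `prrprrpp` → no match
C. `prr` → no match
D. `qp` → no match

A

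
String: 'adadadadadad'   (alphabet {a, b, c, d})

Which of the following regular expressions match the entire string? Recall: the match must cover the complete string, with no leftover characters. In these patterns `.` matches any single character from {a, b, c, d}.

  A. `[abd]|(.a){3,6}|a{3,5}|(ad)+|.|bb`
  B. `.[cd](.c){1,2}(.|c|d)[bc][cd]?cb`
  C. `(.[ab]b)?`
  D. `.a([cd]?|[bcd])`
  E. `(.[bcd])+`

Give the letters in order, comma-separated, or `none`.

A → match
B → no match — must end with 'cb'
C → no match
D → no match
E → match

A, E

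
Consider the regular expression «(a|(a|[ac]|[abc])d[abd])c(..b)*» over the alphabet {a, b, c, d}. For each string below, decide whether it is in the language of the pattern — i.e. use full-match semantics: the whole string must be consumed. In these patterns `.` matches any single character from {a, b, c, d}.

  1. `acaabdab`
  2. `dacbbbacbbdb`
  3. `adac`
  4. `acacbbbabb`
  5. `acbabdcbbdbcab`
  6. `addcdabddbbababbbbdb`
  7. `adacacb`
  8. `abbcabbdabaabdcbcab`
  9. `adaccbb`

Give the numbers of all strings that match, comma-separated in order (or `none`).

1, 3, 5, 7, 9

1 → match
2 → no match
3 → match
4 → no match
5 → match
6 → no match
7 → match
8 → no match
9 → match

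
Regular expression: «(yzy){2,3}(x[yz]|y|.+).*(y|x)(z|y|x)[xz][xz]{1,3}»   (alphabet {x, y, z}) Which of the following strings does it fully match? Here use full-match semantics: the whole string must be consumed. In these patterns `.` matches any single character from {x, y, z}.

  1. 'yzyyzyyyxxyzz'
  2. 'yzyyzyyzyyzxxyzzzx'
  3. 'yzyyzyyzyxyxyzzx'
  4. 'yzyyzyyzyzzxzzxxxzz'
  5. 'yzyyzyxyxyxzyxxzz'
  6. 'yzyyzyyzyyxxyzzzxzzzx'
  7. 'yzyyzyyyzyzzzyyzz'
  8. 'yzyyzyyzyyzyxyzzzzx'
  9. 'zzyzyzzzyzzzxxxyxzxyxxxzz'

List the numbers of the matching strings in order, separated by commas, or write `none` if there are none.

1, 2, 3, 4, 5, 6, 7, 8

1 → match
2 → match
3 → match
4 → match
5 → match
6 → match
7 → match
8 → match
9 → no match — must start with 'yzy'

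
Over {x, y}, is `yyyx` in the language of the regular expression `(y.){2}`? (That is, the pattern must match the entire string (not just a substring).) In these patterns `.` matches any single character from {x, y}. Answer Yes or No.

Yes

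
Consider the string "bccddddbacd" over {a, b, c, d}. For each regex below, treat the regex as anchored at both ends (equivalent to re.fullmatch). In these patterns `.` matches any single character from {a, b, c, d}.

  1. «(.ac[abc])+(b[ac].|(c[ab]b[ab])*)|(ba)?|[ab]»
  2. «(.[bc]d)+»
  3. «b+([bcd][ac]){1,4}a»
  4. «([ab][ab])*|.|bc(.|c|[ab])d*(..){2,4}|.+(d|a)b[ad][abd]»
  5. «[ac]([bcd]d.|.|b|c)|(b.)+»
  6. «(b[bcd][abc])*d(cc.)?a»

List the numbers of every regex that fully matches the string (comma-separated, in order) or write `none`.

1 → no match
2 → no match
3 → no match — must end with "a"
4 → match
5 → no match
6 → no match — must end with "a"

4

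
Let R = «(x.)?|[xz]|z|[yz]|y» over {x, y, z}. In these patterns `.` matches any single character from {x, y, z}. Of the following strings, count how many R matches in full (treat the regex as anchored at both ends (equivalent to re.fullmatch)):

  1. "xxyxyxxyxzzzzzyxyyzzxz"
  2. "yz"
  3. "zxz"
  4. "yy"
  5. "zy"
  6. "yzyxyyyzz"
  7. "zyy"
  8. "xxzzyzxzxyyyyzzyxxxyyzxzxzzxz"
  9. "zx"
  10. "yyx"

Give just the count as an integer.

0

1 → no match
2 → no match
3 → no match
4 → no match
5 → no match
6 → no match
7 → no match
8 → no match
9 → no match
10 → no match
Total matched: 0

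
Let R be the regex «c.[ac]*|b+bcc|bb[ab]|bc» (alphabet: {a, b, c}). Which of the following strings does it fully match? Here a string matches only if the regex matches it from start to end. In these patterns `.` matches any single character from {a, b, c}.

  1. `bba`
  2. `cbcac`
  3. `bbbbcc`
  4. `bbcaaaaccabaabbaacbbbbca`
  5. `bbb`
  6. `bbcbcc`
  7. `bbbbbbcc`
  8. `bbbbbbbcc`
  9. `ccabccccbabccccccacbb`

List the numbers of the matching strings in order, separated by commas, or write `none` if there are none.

1 → match
2 → match
3 → match
4 → no match
5 → match
6 → no match
7 → match
8 → match
9 → no match

1, 2, 3, 5, 7, 8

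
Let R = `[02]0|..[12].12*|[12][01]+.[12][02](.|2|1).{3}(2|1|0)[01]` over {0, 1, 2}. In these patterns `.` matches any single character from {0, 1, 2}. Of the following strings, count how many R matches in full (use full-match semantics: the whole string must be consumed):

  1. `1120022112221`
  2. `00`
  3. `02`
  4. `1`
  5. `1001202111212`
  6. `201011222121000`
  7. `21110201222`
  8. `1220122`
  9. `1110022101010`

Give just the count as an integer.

1 → no match
2 → match
3 → no match
4 → no match
5 → no match
6 → match
7 → no match
8 → match
9 → match
Total matched: 4

4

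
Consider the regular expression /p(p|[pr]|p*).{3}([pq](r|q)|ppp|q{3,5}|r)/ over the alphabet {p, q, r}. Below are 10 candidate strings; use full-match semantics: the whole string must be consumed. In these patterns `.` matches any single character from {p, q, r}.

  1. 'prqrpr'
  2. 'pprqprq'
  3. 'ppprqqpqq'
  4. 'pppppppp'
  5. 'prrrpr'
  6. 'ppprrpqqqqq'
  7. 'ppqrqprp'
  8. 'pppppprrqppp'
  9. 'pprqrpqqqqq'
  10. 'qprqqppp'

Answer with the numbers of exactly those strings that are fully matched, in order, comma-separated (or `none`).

1, 4, 5, 6, 8

1 → match
2 → no match
3 → no match
4 → match
5 → match
6 → match
7 → no match
8 → match
9 → no match
10 → no match — must start with 'p'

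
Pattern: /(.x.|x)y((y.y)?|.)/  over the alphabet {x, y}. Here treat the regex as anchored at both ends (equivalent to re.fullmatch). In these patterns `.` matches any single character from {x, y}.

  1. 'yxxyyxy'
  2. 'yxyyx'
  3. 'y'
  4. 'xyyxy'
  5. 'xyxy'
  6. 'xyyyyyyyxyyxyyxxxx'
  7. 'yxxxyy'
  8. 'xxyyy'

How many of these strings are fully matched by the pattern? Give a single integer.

1 → match
2 → match
3 → no match
4 → match
5 → no match
6 → no match
7 → no match
8 → match
Total matched: 4

4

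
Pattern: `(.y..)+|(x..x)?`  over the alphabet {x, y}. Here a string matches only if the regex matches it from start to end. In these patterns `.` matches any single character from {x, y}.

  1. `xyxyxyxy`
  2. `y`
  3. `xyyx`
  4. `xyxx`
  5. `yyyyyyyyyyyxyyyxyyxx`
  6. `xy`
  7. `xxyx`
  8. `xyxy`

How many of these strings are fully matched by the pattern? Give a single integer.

6

1 → match
2 → no match
3 → match
4 → match
5 → match
6 → no match
7 → match
8 → match
Total matched: 6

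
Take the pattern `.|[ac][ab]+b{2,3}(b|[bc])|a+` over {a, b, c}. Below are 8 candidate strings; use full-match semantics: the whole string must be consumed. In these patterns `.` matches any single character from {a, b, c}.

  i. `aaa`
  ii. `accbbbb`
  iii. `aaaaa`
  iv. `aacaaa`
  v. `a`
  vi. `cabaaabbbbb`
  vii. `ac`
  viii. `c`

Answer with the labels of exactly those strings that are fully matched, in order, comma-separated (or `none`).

i, iii, v, vi, viii

i. `aaa` → match
ii. `accbbbb` → no match
iii. `aaaaa` → match
iv. `aacaaa` → no match
v. `a` → match
vi. `cabaaabbbbb` → match
vii. `ac` → no match
viii. `c` → match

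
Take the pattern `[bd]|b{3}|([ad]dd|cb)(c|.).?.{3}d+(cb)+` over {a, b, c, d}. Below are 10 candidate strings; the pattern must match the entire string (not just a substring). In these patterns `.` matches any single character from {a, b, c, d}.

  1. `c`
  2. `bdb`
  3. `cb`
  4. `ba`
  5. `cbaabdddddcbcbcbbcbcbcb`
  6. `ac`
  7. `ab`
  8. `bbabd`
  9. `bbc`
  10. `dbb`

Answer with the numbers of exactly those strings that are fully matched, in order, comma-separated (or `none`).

none

1 → no match
2 → no match
3 → no match
4 → no match
5 → no match
6 → no match
7 → no match
8 → no match
9 → no match
10 → no match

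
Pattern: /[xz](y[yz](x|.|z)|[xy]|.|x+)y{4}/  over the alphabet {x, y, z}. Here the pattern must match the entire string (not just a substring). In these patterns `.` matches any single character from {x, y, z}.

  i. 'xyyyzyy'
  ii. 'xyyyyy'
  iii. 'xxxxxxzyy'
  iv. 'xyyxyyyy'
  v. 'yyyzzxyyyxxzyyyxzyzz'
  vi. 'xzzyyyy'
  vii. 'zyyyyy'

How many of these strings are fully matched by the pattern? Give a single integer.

i → no match
ii → match
iii → no match
iv → match
v → no match — must end with 'y'
vi → no match
vii → match
Total matched: 3

3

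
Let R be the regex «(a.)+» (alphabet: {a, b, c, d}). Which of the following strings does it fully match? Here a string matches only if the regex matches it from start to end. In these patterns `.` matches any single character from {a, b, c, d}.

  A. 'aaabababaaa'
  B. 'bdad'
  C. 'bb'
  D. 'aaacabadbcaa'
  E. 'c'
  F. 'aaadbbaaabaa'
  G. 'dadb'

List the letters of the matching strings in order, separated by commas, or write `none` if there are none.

none

A → no match
B → no match — must start with 'a'
C → no match — must start with 'a'
D → no match
E → no match — must start with 'a'
F → no match
G → no match — must start with 'a'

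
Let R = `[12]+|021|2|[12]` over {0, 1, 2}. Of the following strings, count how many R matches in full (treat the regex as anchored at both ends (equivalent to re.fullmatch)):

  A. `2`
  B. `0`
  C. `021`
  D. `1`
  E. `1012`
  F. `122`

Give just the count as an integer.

A. `2` → match
B. `0` → no match
C. `021` → match
D. `1` → match
E. `1012` → no match
F. `122` → match
Total matched: 4

4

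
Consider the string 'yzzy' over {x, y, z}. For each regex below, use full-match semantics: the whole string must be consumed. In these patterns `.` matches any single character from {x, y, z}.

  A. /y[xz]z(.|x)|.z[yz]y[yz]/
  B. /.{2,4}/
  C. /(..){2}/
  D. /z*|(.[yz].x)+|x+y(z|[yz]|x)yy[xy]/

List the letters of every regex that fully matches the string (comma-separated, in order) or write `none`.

A, B, C

A → match
B → match
C → match
D → no match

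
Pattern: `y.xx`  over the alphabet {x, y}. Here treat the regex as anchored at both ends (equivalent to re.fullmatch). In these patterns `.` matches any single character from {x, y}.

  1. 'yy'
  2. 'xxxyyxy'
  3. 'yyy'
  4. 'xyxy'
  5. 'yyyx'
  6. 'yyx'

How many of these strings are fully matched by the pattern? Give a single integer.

1 → no match — must end with 'xx'
2 → no match — must start with 'y'
3 → no match — must end with 'xx'
4 → no match — must start with 'y'
5 → no match — must end with 'xx'
6 → no match — must end with 'xx'
Total matched: 0

0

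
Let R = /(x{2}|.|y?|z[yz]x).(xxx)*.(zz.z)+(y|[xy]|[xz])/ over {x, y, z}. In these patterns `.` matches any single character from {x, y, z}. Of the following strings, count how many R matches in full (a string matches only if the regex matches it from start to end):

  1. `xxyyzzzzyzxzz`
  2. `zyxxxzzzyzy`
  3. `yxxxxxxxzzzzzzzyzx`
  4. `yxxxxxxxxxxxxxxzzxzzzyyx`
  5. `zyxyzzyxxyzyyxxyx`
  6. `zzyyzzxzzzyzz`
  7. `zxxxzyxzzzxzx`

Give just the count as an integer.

2

1 → no match
2. `zyxxxzzzyzy` → match
3 → match
4 → no match
5 → no match
6 → no match
7 → no match
Total matched: 2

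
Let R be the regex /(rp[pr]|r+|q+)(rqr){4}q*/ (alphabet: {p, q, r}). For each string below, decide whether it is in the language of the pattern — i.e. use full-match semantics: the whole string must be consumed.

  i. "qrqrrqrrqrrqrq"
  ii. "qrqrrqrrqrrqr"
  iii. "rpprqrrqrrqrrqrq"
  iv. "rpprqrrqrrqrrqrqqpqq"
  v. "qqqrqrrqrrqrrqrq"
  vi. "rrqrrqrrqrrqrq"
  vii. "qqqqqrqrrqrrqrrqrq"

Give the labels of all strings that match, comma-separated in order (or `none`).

i, ii, iii, v, vi, vii

i → match
ii → match
iii → match
iv → no match
v → match
vi → match
vii → match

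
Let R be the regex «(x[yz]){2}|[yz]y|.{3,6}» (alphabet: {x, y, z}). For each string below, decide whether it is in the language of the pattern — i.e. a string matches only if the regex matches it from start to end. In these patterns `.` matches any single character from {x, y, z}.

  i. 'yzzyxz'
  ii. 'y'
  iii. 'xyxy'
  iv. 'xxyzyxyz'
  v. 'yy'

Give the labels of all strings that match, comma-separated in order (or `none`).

i, iii, v

i → match
ii → no match
iii → match
iv → no match
v → match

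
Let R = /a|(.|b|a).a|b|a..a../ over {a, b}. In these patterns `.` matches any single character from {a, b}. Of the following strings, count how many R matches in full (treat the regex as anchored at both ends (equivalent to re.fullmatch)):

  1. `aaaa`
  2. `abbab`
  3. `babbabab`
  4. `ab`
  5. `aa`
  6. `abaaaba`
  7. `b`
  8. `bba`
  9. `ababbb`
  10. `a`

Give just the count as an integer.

1. `aaaa` → no match
2. `abbab` → no match
3. `babbabab` → no match
4. `ab` → no match
5. `aa` → no match
6. `abaaaba` → no match
7. `b` → match
8. `bba` → match
9. `ababbb` → no match
10. `a` → match
Total matched: 3

3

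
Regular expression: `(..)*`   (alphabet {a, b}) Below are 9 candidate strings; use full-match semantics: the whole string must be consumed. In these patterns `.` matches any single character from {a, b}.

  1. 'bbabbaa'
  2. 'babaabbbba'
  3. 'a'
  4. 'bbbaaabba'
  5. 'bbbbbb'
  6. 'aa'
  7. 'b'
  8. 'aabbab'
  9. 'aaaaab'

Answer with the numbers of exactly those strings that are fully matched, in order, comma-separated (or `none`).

2, 5, 6, 8, 9

1 → no match
2 → match
3 → no match
4 → no match
5 → match
6 → match
7 → no match
8 → match
9 → match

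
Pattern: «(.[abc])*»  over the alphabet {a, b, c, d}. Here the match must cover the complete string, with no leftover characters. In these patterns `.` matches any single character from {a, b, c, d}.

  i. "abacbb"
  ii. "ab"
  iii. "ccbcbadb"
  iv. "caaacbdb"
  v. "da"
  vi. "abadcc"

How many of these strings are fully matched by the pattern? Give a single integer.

i → match
ii → match
iii → match
iv → match
v → match
vi → no match
Total matched: 5

5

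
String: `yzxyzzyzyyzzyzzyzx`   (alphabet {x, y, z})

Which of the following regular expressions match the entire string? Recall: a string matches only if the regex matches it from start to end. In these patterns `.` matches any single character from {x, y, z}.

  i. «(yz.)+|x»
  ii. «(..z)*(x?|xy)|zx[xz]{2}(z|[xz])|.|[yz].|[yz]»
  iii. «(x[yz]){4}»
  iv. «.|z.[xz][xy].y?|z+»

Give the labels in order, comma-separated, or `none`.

i

i → match
ii → no match
iii → no match — must start with `x`
iv → no match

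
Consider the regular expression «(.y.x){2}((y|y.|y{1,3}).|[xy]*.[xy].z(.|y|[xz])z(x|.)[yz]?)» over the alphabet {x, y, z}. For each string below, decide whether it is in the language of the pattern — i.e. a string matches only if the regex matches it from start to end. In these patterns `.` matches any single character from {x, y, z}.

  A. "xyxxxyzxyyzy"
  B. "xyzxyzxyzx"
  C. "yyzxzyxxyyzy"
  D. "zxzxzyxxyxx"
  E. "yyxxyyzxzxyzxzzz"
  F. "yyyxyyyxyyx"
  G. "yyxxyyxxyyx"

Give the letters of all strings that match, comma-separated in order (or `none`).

A. "xyxxxyzxyyzy" → no match
B. "xyzxyzxyzx" → no match
C. "yyzxzyxxyyzy" → no match
D. "zxzxzyxxyxx" → no match
E → match
F. "yyyxyyyxyyx" → match
G. "yyxxyyxxyyx" → match

E, F, G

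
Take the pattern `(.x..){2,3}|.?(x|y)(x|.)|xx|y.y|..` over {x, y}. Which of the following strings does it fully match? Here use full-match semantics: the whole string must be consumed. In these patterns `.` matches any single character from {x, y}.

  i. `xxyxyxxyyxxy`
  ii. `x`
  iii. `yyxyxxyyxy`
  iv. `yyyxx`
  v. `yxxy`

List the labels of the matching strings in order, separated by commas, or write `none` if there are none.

i

i. `xxyxyxxyyxxy` → match
ii. `x` → no match
iii. `yyxyxxyyxy` → no match
iv. `yyyxx` → no match
v. `yxxy` → no match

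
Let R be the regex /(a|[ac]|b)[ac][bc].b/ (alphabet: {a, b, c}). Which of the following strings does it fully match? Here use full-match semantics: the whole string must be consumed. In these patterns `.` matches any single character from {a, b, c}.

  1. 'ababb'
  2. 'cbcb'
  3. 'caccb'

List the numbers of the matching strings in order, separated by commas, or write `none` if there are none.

3

1 → no match
2 → no match
3 → match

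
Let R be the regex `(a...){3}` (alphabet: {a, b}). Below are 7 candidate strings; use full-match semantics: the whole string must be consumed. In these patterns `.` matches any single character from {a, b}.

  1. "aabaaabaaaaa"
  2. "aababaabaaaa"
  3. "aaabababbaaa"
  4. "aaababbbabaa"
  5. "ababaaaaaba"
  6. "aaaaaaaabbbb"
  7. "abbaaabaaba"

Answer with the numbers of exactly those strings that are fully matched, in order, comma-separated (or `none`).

1. "aabaaabaaaaa" → match
2. "aababaabaaaa" → no match
3. "aaabababbaaa" → no match
4. "aaababbbabaa" → match
5. "ababaaaaaba" → no match
6. "aaaaaaaabbbb" → no match
7. "abbaaabaaba" → no match

1, 4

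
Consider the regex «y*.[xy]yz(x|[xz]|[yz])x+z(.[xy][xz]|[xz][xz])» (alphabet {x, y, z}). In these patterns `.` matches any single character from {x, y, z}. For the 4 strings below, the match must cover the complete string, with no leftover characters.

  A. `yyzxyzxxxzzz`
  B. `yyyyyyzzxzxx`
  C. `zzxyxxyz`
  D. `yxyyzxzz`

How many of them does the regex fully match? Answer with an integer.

A. `yyzxyzxxxzzz` → match
B. `yyyyyyzzxzxx` → match
C. `zzxyxxyz` → no match
D. `yxyyzxzz` → no match
Total matched: 2

2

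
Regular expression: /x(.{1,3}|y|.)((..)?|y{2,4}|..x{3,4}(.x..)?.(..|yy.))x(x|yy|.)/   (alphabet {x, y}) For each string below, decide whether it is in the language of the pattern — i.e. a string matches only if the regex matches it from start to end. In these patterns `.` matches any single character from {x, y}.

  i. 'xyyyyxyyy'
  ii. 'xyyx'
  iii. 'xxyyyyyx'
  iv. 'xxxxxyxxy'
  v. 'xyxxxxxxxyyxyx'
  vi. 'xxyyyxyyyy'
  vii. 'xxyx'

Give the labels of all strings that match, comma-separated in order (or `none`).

none

i → no match
ii → no match
iii → no match
iv → no match
v → no match
vi → no match
vii → no match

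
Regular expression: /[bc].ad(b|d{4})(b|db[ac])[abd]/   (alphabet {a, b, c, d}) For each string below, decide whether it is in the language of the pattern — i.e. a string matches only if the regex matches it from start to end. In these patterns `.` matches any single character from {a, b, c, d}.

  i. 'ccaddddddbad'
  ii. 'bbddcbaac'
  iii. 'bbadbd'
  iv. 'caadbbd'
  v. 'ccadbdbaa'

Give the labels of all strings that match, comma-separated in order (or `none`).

i, iv, v

i → match
ii → no match
iii → no match
iv → match
v → match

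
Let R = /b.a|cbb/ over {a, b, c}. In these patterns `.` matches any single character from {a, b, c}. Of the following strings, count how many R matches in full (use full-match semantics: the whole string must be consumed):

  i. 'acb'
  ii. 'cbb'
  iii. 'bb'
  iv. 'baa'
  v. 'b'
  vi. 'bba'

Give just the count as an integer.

i → no match
ii → match
iii → no match
iv → match
v → no match
vi → match
Total matched: 3

3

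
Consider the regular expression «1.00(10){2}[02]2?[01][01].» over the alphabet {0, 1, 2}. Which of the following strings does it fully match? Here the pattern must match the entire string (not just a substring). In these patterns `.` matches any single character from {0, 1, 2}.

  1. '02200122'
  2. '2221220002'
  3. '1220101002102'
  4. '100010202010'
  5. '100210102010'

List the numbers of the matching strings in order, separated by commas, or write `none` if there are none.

1 → no match — must start with '1'
2 → no match — must start with '1'
3 → no match
4 → no match
5 → no match

none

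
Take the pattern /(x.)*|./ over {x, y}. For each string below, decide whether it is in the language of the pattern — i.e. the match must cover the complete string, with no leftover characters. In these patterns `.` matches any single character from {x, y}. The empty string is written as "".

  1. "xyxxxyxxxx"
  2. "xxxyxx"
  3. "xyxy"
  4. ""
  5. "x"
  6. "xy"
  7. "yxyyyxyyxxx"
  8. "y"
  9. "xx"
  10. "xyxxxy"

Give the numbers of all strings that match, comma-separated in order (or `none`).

1, 2, 3, 4, 5, 6, 8, 9, 10

1 → match
2 → match
3 → match
4 → match
5 → match
6 → match
7 → no match
8 → match
9 → match
10 → match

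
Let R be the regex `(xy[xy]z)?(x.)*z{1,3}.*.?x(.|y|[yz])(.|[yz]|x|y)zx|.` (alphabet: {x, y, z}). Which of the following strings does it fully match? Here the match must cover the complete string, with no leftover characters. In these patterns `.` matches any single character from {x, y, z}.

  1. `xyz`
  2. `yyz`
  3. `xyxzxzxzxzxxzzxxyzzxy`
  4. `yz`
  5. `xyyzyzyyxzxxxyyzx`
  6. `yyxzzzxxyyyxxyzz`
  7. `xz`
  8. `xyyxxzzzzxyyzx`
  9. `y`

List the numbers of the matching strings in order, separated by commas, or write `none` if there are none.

9

1 → no match
2 → no match
3 → no match
4 → no match
5 → no match
6 → no match
7 → no match
8 → no match
9 → match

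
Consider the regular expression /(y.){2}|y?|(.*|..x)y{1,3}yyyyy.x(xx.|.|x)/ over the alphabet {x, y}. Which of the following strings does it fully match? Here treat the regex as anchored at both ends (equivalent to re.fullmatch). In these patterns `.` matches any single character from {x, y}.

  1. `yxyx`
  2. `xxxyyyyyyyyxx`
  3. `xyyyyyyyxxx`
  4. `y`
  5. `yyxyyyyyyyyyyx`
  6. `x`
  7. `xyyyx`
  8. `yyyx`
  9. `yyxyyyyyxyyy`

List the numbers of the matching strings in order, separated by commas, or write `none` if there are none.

1 → match
2 → match
3 → match
4 → match
5 → no match
6 → no match
7 → no match
8 → match
9 → no match

1, 2, 3, 4, 8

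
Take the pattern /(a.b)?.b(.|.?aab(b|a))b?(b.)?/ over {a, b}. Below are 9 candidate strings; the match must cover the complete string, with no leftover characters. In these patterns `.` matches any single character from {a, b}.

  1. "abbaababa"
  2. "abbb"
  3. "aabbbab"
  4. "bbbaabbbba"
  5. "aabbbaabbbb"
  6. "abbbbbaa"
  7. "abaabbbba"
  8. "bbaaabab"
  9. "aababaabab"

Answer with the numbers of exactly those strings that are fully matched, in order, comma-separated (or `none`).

1, 2, 3, 4, 5, 7, 8, 9

1 → match
2 → match
3 → match
4 → match
5 → match
6 → no match
7 → match
8 → match
9 → match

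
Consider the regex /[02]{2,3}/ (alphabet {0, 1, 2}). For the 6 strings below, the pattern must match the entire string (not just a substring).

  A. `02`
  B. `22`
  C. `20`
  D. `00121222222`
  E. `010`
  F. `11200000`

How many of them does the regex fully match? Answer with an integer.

3

A. `02` → match
B. `22` → match
C. `20` → match
D. `00121222222` → no match
E. `010` → no match
F. `11200000` → no match
Total matched: 3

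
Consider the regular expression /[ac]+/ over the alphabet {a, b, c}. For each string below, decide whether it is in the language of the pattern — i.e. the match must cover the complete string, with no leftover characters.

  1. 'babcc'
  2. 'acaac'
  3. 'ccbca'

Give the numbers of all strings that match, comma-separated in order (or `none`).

1 → no match
2 → match
3 → no match

2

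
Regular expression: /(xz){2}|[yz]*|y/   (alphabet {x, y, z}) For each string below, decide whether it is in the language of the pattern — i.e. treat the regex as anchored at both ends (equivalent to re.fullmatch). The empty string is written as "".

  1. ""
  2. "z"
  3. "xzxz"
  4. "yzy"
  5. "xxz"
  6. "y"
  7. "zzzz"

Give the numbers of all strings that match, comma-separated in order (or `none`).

1, 2, 3, 4, 6, 7

1 → match
2 → match
3 → match
4 → match
5 → no match
6 → match
7 → match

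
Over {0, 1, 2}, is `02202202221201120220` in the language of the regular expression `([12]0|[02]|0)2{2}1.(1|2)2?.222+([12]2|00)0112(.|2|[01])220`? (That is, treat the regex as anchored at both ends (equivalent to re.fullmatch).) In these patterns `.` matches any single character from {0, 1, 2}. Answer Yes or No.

No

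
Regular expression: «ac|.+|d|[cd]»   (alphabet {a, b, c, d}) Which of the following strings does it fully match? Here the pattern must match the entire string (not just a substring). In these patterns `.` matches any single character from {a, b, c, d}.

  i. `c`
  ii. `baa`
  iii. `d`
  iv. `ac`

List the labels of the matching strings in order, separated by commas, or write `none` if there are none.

i, ii, iii, iv

i. `c` → match
ii. `baa` → match
iii. `d` → match
iv. `ac` → match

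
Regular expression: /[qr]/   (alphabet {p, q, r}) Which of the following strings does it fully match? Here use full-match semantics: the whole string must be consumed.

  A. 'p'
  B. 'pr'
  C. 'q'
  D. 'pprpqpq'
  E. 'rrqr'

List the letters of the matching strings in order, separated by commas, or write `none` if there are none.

C

A. 'p' → no match
B. 'pr' → no match
C. 'q' → match
D. 'pprpqpq' → no match
E. 'rrqr' → no match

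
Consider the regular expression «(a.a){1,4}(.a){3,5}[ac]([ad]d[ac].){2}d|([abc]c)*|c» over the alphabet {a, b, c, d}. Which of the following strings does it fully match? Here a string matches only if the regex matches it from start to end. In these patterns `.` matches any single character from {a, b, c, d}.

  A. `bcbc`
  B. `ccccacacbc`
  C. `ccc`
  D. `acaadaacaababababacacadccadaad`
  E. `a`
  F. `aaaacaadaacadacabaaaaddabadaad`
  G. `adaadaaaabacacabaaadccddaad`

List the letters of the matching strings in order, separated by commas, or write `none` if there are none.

A, B, D, F, G

A → match
B → match
C → no match
D → match
E → no match
F → match
G → match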